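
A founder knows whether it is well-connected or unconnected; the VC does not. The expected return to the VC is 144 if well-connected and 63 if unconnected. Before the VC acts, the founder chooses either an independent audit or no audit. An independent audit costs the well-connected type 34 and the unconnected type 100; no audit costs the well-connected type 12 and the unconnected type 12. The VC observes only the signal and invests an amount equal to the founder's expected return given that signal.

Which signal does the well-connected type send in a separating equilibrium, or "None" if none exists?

audit

Try well-connected → audit, unconnected → no audit:
  If types separate, audit earns payment 144 and no audit earns 63.
  Well-connected: audit gives 144 − 34 = 110; no audit gives 63 − 12 = 51. No deviation. ✓
  Unconnected: no audit gives 63 − 12 = 51; audit gives 144 − 100 = 44. No deviation. ✓
Both hold — the well-connected type sends audit.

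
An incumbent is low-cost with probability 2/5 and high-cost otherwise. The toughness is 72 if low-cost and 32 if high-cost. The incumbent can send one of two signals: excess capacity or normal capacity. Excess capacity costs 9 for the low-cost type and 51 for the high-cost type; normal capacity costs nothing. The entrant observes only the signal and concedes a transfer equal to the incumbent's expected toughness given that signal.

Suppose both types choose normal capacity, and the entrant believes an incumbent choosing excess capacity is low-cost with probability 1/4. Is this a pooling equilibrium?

On the equilibrium path (normal capacity) the entrant holds the prior 2/5 and pays 2/5·72 + 3/5·32 = 48. Off-path (excess capacity) belief 1/4 gives 1/4·72 + 3/4·32 = 42.
Low-cost: normal capacity gives 48 − 0 = 48; excess capacity gives 42 − 9 = 33. Stays. ✓
High-cost: normal capacity gives 48 − 0 = 48; excess capacity gives 42 − 51 = -9. Stays. ✓
Beliefs are Bayes-consistent on-path and both types best-respond.

Yes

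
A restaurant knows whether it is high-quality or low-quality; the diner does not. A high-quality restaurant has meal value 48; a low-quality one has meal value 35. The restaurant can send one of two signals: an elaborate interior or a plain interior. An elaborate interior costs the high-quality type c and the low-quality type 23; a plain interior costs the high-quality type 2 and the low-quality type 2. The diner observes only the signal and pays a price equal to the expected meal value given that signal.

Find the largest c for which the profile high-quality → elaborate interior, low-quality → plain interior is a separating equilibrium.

15

Under separation: elaborate interior → high-quality (pays 48); plain interior → low-quality (pays 35).
Low-quality: 35 − 2 = 33 ≥ 48 − 23 = 25. Holds regardless of c. ✓
High-quality: 48 − c ≥ 35 − 2, so c ≤ 48 − 33 = 15.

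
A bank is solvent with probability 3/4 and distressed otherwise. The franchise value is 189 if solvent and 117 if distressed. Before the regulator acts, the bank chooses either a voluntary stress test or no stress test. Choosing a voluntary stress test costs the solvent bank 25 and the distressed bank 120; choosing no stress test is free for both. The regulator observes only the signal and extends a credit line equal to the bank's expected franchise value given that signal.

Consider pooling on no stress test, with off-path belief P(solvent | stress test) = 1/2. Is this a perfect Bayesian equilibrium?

Yes

On the equilibrium path (no stress test) the regulator holds the prior 3/4 and pays 3/4·189 + 1/4·117 = 171. Off-path (stress test) belief 1/2 gives 1/2·189 + 1/2·117 = 153.
Solvent: no stress test gives 171 − 0 = 171; stress test gives 153 − 25 = 128. Stays. ✓
Distressed: no stress test gives 171 − 0 = 171; stress test gives 153 − 120 = 33. Stays. ✓
Beliefs are Bayes-consistent on-path and both types best-respond.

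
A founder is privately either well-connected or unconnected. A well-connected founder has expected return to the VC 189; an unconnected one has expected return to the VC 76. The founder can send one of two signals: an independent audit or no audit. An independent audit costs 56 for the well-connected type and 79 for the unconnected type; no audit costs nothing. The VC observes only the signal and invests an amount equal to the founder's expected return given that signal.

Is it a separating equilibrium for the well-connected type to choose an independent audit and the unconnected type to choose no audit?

If types separate, audit earns payment 189 and no audit earns 76.
Well-connected: audit gives 189 − 56 = 133; no audit gives 76 − 0 = 76. No deviation. ✓
Unconnected: no audit gives 76 − 0 = 76; audit gives 189 − 79 = 110. Would deviate. ✗

No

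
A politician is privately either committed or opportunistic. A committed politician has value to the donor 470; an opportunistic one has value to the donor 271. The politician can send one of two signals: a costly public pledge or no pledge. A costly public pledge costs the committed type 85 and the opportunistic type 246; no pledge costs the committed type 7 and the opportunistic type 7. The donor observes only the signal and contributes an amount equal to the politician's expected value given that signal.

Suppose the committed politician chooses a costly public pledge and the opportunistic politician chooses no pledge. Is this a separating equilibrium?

Yes

If types separate, pledge earns payment 470 and no pledge earns 271.
Committed: pledge gives 470 − 85 = 385; no pledge gives 271 − 7 = 264. No deviation. ✓
Opportunistic: no pledge gives 271 − 7 = 264; pledge gives 470 − 246 = 224. No deviation. ✓
Neither type gains from mimicking the other.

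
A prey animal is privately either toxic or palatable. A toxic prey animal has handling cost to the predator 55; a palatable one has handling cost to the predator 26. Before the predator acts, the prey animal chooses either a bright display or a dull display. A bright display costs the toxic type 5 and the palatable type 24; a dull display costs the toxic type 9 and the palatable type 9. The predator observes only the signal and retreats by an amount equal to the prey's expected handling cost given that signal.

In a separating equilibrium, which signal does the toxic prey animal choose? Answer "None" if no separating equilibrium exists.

Try toxic → bright display, palatable → dull display:
  If types separate, bright display earns payment 55 and dull display earns 26.
  Toxic: bright display gives 55 − 5 = 50; dull display gives 26 − 9 = 17. No deviation. ✓
  Palatable: dull display gives 26 − 9 = 17; bright display gives 55 − 24 = 31. Would deviate. ✗
Try toxic → dull display, palatable → bright display:
  If types separate, dull display earns payment 55 and bright display earns 26.
  Toxic: dull display gives 55 − 9 = 46; bright display gives 26 − 5 = 21. No deviation. ✓
  Palatable: bright display gives 26 − 24 = 2; dull display gives 55 − 9 = 46. Would deviate. ✗
Neither assignment is incentive-compatible.

None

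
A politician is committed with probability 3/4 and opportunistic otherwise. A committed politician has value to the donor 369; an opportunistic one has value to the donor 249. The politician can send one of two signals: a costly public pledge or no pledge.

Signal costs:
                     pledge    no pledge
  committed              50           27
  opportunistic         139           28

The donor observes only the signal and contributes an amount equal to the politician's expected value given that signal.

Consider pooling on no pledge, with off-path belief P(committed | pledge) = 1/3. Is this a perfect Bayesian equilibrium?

On the equilibrium path (no pledge) the donor holds the prior 3/4 and pays 3/4·369 + 1/4·249 = 339. Off-path (pledge) belief 1/3 gives 1/3·369 + 2/3·249 = 289.
Committed: no pledge gives 339 − 27 = 312; pledge gives 289 − 50 = 239. Stays. ✓
Opportunistic: no pledge gives 339 − 28 = 311; pledge gives 289 − 139 = 150. Stays. ✓
Beliefs are Bayes-consistent on-path and both types best-respond.

Yes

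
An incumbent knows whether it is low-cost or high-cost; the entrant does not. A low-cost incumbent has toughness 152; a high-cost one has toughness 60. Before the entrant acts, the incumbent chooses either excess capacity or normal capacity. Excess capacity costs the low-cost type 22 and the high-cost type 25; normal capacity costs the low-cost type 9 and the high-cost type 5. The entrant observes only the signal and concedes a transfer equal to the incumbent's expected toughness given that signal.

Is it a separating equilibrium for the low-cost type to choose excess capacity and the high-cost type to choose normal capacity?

No

If types separate, excess capacity earns payment 152 and normal capacity earns 60.
Low-cost: excess capacity gives 152 − 22 = 130; normal capacity gives 60 − 9 = 51. No deviation. ✓
High-cost: normal capacity gives 60 − 5 = 55; excess capacity gives 152 − 25 = 127. Would deviate. ✗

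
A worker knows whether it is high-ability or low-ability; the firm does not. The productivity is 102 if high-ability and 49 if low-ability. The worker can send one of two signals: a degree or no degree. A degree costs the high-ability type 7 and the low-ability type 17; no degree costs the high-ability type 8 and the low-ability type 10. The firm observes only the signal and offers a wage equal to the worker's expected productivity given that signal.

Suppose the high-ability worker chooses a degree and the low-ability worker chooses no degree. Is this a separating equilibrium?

If types separate, degree earns payment 102 and no degree earns 49.
High-ability: degree gives 102 − 7 = 95; no degree gives 49 − 8 = 41. No deviation. ✓
Low-ability: no degree gives 49 − 10 = 39; degree gives 102 − 17 = 85. Would deviate. ✗

No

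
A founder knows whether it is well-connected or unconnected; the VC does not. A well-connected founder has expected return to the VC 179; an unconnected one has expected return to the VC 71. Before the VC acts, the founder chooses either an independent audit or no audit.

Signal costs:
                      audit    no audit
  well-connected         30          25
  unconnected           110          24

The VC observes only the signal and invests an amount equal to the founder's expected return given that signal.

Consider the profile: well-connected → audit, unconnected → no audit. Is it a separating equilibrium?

No

Under separation the VC infers type exactly: audit → well-connected (pays 179), no audit → unconnected (pays 71).
Well-connected: audit gives 179 − 30 = 149; no audit gives 71 − 25 = 46. No deviation. ✓
Unconnected: no audit gives 71 − 24 = 47; audit gives 179 − 110 = 69. Would deviate. ✗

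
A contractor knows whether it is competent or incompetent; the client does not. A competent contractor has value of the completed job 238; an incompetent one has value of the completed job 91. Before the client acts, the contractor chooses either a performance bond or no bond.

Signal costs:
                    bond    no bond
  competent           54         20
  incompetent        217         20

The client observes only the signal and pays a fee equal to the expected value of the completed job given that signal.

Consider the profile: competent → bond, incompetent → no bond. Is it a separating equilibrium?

Yes

If types separate, bond earns payment 238 and no bond earns 91.
Competent: bond gives 238 − 54 = 184; no bond gives 91 − 20 = 71. No deviation. ✓
Incompetent: no bond gives 91 − 20 = 71; bond gives 238 − 217 = 21. No deviation. ✓
Neither type gains from mimicking the other.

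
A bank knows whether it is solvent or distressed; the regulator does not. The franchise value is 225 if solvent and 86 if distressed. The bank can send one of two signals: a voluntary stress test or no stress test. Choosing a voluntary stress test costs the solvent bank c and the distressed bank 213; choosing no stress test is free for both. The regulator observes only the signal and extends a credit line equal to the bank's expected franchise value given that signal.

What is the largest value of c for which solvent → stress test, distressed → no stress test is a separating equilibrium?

139

Under separation: stress test → solvent (pays 225); no stress test → distressed (pays 86).
Distressed: 86 − 0 = 86 ≥ 225 − 213 = 12. Holds regardless of c. ✓
Solvent: 225 − c ≥ 86 − 0, so c ≤ 225 − 86 = 139.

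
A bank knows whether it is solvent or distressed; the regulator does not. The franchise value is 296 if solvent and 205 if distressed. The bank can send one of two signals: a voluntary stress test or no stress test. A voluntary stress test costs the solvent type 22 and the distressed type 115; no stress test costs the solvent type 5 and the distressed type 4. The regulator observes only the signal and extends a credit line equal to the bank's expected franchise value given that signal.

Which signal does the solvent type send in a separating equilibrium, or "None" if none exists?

Try solvent → stress test, distressed → no stress test:
  Under separation the regulator infers type exactly: stress test → solvent (pays 296), no stress test → distressed (pays 205).
  Solvent: stress test gives 296 − 22 = 274; no stress test gives 205 − 5 = 200. No deviation. ✓
  Distressed: no stress test gives 205 − 4 = 201; stress test gives 296 − 115 = 181. No deviation. ✓
Both hold — the solvent type sends stress test.

stress test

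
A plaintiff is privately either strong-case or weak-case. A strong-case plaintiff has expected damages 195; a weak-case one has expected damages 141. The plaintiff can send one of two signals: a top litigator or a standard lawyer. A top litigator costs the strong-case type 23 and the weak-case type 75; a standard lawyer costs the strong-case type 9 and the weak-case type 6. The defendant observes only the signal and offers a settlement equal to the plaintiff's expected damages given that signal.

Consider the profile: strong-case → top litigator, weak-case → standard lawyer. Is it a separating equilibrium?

If types separate, top litigator earns payment 195 and standard lawyer earns 141.
Strong-case: top litigator gives 195 − 23 = 172; standard lawyer gives 141 − 9 = 132. No deviation. ✓
Weak-case: standard lawyer gives 141 − 6 = 135; top litigator gives 195 − 75 = 120. No deviation. ✓
Neither type gains from mimicking the other.

Yes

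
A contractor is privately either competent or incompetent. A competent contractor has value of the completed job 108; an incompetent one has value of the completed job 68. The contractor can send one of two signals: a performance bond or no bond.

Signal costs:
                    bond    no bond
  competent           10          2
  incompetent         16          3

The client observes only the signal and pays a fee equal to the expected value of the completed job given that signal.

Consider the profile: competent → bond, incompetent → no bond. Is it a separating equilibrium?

No

If types separate, bond earns payment 108 and no bond earns 68.
Competent: bond gives 108 − 10 = 98; no bond gives 68 − 2 = 66. No deviation. ✓
Incompetent: no bond gives 68 − 3 = 65; bond gives 108 − 16 = 92. Would deviate. ✗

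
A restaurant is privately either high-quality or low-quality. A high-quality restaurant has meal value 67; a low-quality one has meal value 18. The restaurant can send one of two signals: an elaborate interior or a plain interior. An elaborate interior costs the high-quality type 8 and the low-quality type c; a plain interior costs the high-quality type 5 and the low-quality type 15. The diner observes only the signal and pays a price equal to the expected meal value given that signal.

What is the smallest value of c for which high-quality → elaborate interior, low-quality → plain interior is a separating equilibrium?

64

Under separation: elaborate interior → high-quality (pays 67); plain interior → low-quality (pays 18).
High-quality: 67 − 8 = 59 ≥ 18 − 5 = 13. Holds regardless of c. ✓
Low-quality: 18 − 15 ≥ 67 − c, so c ≥ 67 − 3 = 64.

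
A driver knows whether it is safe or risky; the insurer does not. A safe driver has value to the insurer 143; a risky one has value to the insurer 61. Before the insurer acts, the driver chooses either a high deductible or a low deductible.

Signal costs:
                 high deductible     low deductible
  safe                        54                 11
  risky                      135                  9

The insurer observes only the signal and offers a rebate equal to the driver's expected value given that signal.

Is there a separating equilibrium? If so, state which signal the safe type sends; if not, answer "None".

high deductible

Try safe → high deductible, risky → low deductible:
  If types separate, high deductible earns payment 143 and low deductible earns 61.
  Safe: high deductible gives 143 − 54 = 89; low deductible gives 61 − 11 = 50. No deviation. ✓
  Risky: low deductible gives 61 − 9 = 52; high deductible gives 143 − 135 = 8. No deviation. ✓
Both hold — the safe type sends high deductible.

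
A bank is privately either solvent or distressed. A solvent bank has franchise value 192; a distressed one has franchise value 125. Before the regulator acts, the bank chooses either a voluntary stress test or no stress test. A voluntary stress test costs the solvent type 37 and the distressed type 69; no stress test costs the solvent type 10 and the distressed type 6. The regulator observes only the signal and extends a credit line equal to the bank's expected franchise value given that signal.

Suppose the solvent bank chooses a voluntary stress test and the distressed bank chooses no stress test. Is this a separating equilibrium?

Under separation the regulator infers type exactly: stress test → solvent (pays 192), no stress test → distressed (pays 125).
Solvent: stress test gives 192 − 37 = 155; no stress test gives 125 − 10 = 115. No deviation. ✓
Distressed: no stress test gives 125 − 6 = 119; stress test gives 192 − 69 = 123. Would deviate. ✗

No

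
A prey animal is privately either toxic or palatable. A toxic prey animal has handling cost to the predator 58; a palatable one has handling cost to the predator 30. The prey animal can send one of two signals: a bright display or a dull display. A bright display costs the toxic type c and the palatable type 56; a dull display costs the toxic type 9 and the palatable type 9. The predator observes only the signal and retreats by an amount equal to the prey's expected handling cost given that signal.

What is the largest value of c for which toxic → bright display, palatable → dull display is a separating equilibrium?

37

Under separation: bright display → toxic (pays 58); dull display → palatable (pays 30).
Palatable: 30 − 9 = 21 ≥ 58 − 56 = 2. Holds regardless of c. ✓
Toxic: 58 − c ≥ 30 − 9, so c ≤ 58 − 21 = 37.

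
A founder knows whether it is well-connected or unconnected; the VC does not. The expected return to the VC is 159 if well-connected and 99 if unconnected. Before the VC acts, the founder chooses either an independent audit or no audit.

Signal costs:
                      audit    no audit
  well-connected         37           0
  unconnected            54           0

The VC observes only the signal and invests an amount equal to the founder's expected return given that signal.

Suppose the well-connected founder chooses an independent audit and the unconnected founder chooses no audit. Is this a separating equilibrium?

No

Under separation the VC infers type exactly: audit → well-connected (pays 159), no audit → unconnected (pays 99).
Well-connected: audit gives 159 − 37 = 122; no audit gives 99 − 0 = 99. No deviation. ✓
Unconnected: no audit gives 99 − 0 = 99; audit gives 159 − 54 = 105. Would deviate. ✗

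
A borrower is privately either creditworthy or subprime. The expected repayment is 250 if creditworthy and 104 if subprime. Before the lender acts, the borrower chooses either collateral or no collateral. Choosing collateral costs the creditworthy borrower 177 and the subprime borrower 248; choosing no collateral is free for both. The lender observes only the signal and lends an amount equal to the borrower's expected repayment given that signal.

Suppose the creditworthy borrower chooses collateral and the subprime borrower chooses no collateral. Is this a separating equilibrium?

If types separate, collateral earns payment 250 and no collateral earns 104.
Creditworthy: collateral gives 250 − 177 = 73; no collateral gives 104 − 0 = 104. Would deviate. ✗
Subprime: no collateral gives 104 − 0 = 104; collateral gives 250 − 248 = 2. No deviation. ✓

No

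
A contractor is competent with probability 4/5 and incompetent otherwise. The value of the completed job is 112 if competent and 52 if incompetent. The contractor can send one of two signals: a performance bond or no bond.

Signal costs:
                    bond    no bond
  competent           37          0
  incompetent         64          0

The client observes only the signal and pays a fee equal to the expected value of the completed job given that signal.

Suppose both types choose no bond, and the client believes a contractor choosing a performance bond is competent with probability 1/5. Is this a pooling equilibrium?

Yes

At the pooled signal (no bond) the client holds the prior 4/5 and pays 4/5·112 + 1/5·52 = 100. Off-path (bond) belief 1/5 gives 1/5·112 + 4/5·52 = 64.
Competent: no bond gives 100 − 0 = 100; bond gives 64 − 37 = 27. Stays. ✓
Incompetent: no bond gives 100 − 0 = 100; bond gives 64 − 64 = 0. Stays. ✓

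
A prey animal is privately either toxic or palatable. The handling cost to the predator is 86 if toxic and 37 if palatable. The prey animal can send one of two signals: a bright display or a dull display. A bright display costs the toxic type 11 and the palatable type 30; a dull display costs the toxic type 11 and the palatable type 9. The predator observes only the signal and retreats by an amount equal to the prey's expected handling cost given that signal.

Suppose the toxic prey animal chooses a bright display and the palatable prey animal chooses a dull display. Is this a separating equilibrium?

Under separation the predator infers type exactly: bright display → toxic (pays 86), dull display → palatable (pays 37).
Toxic: bright display gives 86 − 11 = 75; dull display gives 37 − 11 = 26. No deviation. ✓
Palatable: dull display gives 37 − 9 = 28; bright display gives 86 − 30 = 56. Would deviate. ✗

No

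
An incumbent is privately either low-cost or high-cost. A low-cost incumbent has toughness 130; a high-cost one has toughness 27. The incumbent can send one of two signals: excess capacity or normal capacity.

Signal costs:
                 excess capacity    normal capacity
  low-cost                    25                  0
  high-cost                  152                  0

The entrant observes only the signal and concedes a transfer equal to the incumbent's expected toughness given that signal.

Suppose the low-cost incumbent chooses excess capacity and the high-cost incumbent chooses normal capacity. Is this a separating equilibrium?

If types separate, excess capacity earns payment 130 and normal capacity earns 27.
Low-cost: excess capacity gives 130 − 25 = 105; normal capacity gives 27 − 0 = 27. No deviation. ✓
High-cost: normal capacity gives 27 − 0 = 27; excess capacity gives 130 − 152 = -22. No deviation. ✓
Both incentive constraints hold.

Yes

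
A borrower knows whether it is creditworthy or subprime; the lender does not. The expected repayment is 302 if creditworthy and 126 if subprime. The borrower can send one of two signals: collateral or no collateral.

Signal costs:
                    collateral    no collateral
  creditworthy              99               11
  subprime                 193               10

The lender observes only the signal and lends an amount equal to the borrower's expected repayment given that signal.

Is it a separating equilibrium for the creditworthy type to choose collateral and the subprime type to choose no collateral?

If types separate, collateral earns payment 302 and no collateral earns 126.
Creditworthy: collateral gives 302 − 99 = 203; no collateral gives 126 − 11 = 115. No deviation. ✓
Subprime: no collateral gives 126 − 10 = 116; collateral gives 302 − 193 = 109. No deviation. ✓
Both incentive constraints hold.

Yes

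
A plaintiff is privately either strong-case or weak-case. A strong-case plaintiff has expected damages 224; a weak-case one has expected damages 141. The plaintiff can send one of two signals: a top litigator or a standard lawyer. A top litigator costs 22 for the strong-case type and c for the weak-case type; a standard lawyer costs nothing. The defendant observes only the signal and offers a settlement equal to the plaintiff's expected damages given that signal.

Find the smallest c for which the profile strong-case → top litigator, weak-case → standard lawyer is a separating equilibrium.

83

Under separation: top litigator → strong-case (pays 224); standard lawyer → weak-case (pays 141).
Strong-case: 224 − 22 = 202 ≥ 141 − 0 = 141. Holds regardless of c. ✓
Weak-case: 141 − 0 ≥ 224 − c, so c ≥ 224 − 141 = 83.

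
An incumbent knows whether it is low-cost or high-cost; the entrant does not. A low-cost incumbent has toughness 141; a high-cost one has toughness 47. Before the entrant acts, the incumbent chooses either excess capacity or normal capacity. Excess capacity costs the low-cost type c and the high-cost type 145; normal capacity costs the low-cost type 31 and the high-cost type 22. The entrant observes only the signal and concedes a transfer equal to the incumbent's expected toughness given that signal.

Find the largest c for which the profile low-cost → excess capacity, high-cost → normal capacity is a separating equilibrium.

Under separation: excess capacity → low-cost (pays 141); normal capacity → high-cost (pays 47).
High-cost: 47 − 22 = 25 ≥ 141 − 145 = -4. Holds regardless of c. ✓
Low-cost: 141 − c ≥ 47 − 31, so c ≤ 141 − 16 = 125.

125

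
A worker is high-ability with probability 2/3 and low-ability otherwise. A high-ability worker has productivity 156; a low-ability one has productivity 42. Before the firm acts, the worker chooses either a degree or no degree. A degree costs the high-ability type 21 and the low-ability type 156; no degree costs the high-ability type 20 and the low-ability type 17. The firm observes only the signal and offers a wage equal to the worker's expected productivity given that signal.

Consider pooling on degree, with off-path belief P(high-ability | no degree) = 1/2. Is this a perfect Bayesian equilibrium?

At the pooled signal (degree) the firm holds the prior 2/3 and pays 2/3·156 + 1/3·42 = 118. Off-path (no degree) belief 1/2 gives 1/2·156 + 1/2·42 = 99.
High-ability: degree gives 118 − 21 = 97; no degree gives 99 − 20 = 79. Stays. ✓
Low-ability: degree gives 118 − 156 = -38; no degree gives 99 − 17 = 82. Deviates. ✗

No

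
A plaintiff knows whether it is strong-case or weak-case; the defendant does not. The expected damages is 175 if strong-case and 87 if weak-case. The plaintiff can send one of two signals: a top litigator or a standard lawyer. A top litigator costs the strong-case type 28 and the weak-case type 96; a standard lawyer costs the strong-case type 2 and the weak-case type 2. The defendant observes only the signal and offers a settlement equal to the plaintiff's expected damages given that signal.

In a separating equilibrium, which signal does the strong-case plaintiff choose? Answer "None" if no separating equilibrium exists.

top litigator

Try strong-case → top litigator, weak-case → standard lawyer:
  Under separation the defendant infers type exactly: top litigator → strong-case (pays 175), standard lawyer → weak-case (pays 87).
  Strong-case: top litigator gives 175 − 28 = 147; standard lawyer gives 87 − 2 = 85. No deviation. ✓
  Weak-case: standard lawyer gives 87 − 2 = 85; top litigator gives 175 − 96 = 79. No deviation. ✓
Both hold — the strong-case type sends top litigator.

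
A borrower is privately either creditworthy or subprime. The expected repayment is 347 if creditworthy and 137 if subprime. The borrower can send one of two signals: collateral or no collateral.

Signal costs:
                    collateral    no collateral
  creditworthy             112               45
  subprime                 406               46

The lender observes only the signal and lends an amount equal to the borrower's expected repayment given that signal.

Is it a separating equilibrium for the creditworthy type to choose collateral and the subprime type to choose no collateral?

Yes

Under separation the lender infers type exactly: collateral → creditworthy (pays 347), no collateral → subprime (pays 137).
Creditworthy: collateral gives 347 − 112 = 235; no collateral gives 137 − 45 = 92. No deviation. ✓
Subprime: no collateral gives 137 − 46 = 91; collateral gives 347 − 406 = -59. No deviation. ✓
Both incentive constraints hold.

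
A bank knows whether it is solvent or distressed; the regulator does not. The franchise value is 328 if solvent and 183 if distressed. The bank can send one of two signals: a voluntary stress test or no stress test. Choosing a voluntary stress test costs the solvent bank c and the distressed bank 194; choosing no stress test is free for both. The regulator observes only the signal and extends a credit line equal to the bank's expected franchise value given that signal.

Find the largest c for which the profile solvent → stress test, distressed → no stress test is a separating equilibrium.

Under separation: stress test → solvent (pays 328); no stress test → distressed (pays 183).
Distressed: 183 − 0 = 183 ≥ 328 − 194 = 134. Holds regardless of c. ✓
Solvent: 328 − c ≥ 183 − 0, so c ≤ 328 − 183 = 145.

145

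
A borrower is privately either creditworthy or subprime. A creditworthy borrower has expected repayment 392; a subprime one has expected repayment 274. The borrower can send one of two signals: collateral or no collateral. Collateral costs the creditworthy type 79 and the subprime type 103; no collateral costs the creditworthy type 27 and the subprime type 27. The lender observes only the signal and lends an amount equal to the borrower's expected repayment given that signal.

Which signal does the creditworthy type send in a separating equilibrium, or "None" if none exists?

Try creditworthy → collateral, subprime → no collateral:
  If types separate, collateral earns payment 392 and no collateral earns 274.
  Creditworthy: collateral gives 392 − 79 = 313; no collateral gives 274 − 27 = 247. No deviation. ✓
  Subprime: no collateral gives 274 − 27 = 247; collateral gives 392 − 103 = 289. Would deviate. ✗
Try creditworthy → no collateral, subprime → collateral:
  If types separate, no collateral earns payment 392 and collateral earns 274.
  Creditworthy: no collateral gives 392 − 27 = 365; collateral gives 274 − 79 = 195. No deviation. ✓
  Subprime: collateral gives 274 − 103 = 171; no collateral gives 392 − 27 = 365. Would deviate. ✗
Neither assignment is incentive-compatible.

None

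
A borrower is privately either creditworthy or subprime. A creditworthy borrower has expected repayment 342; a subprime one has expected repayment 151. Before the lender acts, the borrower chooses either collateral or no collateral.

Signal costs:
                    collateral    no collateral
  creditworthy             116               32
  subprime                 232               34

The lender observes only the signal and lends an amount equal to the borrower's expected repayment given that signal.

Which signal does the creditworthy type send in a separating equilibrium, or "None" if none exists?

Try creditworthy → collateral, subprime → no collateral:
  If types separate, collateral earns payment 342 and no collateral earns 151.
  Creditworthy: collateral gives 342 − 116 = 226; no collateral gives 151 − 32 = 119. No deviation. ✓
  Subprime: no collateral gives 151 − 34 = 117; collateral gives 342 − 232 = 110. No deviation. ✓
Both hold — the creditworthy type sends collateral.

collateral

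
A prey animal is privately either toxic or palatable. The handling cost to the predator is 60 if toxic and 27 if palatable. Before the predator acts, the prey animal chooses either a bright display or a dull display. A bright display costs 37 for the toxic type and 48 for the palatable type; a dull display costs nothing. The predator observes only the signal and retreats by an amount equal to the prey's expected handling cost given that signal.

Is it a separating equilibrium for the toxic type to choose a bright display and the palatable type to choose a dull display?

If types separate, bright display earns payment 60 and dull display earns 27.
Toxic: bright display gives 60 − 37 = 23; dull display gives 27 − 0 = 27. Would deviate. ✗
Palatable: dull display gives 27 − 0 = 27; bright display gives 60 − 48 = 12. No deviation. ✓

No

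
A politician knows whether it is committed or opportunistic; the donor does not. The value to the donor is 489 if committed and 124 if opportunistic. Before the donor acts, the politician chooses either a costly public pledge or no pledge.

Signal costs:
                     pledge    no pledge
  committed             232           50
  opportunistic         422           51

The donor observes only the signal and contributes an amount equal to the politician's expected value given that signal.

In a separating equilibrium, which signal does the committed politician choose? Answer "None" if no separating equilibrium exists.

pledge

Try committed → pledge, opportunistic → no pledge:
  Under separation the donor infers type exactly: pledge → committed (pays 489), no pledge → opportunistic (pays 124).
  Committed: pledge gives 489 − 232 = 257; no pledge gives 124 − 50 = 74. No deviation. ✓
  Opportunistic: no pledge gives 124 − 51 = 73; pledge gives 489 − 422 = 67. No deviation. ✓
Both hold — the committed type sends pledge.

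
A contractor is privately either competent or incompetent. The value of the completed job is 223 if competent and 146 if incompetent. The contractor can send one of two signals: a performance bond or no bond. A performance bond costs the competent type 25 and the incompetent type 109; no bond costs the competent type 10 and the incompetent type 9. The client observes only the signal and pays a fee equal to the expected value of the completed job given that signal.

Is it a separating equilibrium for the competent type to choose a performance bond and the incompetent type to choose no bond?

Yes

If types separate, bond earns payment 223 and no bond earns 146.
Competent: bond gives 223 − 25 = 198; no bond gives 146 − 10 = 136. No deviation. ✓
Incompetent: no bond gives 146 − 9 = 137; bond gives 223 − 109 = 114. No deviation. ✓
Both incentive constraints hold.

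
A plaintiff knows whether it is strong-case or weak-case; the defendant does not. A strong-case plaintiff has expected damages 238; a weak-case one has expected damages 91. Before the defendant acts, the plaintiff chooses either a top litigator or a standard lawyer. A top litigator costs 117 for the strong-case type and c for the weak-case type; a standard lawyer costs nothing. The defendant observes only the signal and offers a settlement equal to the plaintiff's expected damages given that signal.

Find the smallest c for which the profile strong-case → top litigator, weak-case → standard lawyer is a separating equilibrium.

147

Under separation: top litigator → strong-case (pays 238); standard lawyer → weak-case (pays 91).
Strong-case: 238 − 117 = 121 ≥ 91 − 0 = 91. Holds regardless of c. ✓
Weak-case: 91 − 0 ≥ 238 − c, so c ≥ 238 − 91 = 147.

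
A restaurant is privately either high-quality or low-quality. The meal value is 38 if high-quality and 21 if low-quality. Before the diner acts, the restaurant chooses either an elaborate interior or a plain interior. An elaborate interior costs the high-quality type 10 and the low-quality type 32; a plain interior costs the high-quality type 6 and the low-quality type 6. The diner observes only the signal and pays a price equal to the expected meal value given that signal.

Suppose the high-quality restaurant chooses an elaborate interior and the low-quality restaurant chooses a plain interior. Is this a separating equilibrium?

Yes

If types separate, elaborate interior earns payment 38 and plain interior earns 21.
High-quality: elaborate interior gives 38 − 10 = 28; plain interior gives 21 − 6 = 15. No deviation. ✓
Low-quality: plain interior gives 21 − 6 = 15; elaborate interior gives 38 − 32 = 6. No deviation. ✓
Both incentive constraints hold.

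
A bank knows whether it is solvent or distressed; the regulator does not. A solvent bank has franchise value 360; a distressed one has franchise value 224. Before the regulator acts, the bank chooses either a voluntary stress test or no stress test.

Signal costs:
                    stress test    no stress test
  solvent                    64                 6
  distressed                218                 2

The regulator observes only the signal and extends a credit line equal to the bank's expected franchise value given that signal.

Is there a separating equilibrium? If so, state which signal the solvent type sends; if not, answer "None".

stress test

Try solvent → stress test, distressed → no stress test:
  If types separate, stress test earns payment 360 and no stress test earns 224.
  Solvent: stress test gives 360 − 64 = 296; no stress test gives 224 − 6 = 218. No deviation. ✓
  Distressed: no stress test gives 224 − 2 = 222; stress test gives 360 − 218 = 142. No deviation. ✓
Both hold — the solvent type sends stress test.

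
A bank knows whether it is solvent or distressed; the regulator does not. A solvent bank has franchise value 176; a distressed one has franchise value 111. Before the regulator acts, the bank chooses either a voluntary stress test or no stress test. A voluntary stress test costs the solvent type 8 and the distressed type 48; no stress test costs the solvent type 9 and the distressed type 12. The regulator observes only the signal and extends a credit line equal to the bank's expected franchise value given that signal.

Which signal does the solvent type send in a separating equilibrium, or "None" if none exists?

None

Try solvent → stress test, distressed → no stress test:
  Under separation the regulator infers type exactly: stress test → solvent (pays 176), no stress test → distressed (pays 111).
  Solvent: stress test gives 176 − 8 = 168; no stress test gives 111 − 9 = 102. No deviation. ✓
  Distressed: no stress test gives 111 − 12 = 99; stress test gives 176 − 48 = 128. Would deviate. ✗
Try solvent → no stress test, distressed → stress test:
  Under separation the regulator infers type exactly: no stress test → solvent (pays 176), stress test → distressed (pays 111).
  Solvent: no stress test gives 176 − 9 = 167; stress test gives 111 − 8 = 103. No deviation. ✓
  Distressed: stress test gives 111 − 48 = 63; no stress test gives 176 − 12 = 164. Would deviate. ✗
Neither assignment is incentive-compatible.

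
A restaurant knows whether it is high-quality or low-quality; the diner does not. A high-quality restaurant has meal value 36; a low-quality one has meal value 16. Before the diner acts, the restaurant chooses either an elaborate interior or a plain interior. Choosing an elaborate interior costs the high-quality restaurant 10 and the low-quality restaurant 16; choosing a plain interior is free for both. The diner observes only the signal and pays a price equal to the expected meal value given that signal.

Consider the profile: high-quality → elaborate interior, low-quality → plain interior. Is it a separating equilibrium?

No

If types separate, elaborate interior earns payment 36 and plain interior earns 16.
High-quality: elaborate interior gives 36 − 10 = 26; plain interior gives 16 − 0 = 16. No deviation. ✓
Low-quality: plain interior gives 16 − 0 = 16; elaborate interior gives 36 − 16 = 20. Would deviate. ✗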